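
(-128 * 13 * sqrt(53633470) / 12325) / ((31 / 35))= -11648 * sqrt(53633470) / 76415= -1116.33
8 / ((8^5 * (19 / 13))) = 13 / 77824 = 0.00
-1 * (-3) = 3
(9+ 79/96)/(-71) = -0.14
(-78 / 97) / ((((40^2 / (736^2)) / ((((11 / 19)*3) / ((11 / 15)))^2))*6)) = -8912592 / 35017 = -254.52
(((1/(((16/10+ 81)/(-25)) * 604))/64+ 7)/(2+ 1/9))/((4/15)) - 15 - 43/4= -850343369/63859712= -13.32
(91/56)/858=1/528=0.00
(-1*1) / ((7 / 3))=-3 / 7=-0.43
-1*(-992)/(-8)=-124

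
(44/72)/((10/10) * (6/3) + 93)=11/1710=0.01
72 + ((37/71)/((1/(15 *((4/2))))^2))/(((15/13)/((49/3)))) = 476492/71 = 6711.15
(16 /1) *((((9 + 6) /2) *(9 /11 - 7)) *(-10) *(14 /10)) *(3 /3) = 114240 /11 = 10385.45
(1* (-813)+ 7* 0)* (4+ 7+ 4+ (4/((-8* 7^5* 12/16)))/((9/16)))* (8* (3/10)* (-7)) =7378574452/36015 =204875.04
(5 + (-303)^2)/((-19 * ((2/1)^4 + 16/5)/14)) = -1606745/456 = -3523.56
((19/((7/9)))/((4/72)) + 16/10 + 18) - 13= 15621/35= 446.31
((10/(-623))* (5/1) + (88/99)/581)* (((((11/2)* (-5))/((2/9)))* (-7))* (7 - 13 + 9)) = -3022635/14774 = -204.59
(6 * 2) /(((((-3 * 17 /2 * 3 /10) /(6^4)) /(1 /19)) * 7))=-34560 /2261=-15.29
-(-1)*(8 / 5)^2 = 64 / 25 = 2.56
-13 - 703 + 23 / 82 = -58689 / 82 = -715.72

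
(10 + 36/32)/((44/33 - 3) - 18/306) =-4539/704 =-6.45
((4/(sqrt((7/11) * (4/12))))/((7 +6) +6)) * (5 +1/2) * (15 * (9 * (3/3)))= 2970 * sqrt(231)/133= 339.40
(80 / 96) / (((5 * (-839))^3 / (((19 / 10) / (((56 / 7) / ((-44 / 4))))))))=209 / 7087076628000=0.00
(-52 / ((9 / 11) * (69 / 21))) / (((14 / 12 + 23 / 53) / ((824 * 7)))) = -2448077632 / 35121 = -69704.10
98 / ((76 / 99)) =4851 / 38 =127.66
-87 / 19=-4.58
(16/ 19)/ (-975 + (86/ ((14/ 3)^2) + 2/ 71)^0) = -8/ 9253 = -0.00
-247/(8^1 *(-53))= 0.58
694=694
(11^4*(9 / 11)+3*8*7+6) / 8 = 12153 / 8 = 1519.12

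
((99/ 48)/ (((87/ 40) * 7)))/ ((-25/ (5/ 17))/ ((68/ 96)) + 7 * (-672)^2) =55/ 1283353008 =0.00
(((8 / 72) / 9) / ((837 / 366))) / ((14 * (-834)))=-0.00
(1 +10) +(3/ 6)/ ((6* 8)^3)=2433025/ 221184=11.00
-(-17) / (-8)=-17 / 8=-2.12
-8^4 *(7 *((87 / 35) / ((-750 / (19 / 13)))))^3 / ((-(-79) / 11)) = 942144338432 / 42373779296875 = 0.02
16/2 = 8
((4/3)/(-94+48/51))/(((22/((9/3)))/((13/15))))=-221/130515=-0.00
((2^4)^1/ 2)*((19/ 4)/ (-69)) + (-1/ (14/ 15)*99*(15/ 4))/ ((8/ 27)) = -41515349/ 30912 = -1343.02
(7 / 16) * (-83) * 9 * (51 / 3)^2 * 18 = -13600629 / 8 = -1700078.62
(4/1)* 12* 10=480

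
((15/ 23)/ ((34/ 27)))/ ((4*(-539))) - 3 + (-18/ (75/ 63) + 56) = 1596624299/ 42149800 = 37.88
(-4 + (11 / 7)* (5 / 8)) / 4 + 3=503 / 224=2.25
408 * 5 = 2040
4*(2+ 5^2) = 108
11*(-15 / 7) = -165 / 7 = -23.57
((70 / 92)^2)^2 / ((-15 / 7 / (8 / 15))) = -420175 / 5037138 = -0.08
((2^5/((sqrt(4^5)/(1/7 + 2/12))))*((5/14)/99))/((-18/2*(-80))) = 13/8382528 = 0.00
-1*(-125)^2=-15625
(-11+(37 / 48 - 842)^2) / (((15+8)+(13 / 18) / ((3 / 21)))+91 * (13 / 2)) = 1630438297 / 1427456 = 1142.20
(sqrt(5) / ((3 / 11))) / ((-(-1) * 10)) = 11 * sqrt(5) / 30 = 0.82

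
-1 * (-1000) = 1000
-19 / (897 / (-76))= 1444 / 897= 1.61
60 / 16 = 15 / 4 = 3.75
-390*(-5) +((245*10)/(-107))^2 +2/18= 254963899/103041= 2474.39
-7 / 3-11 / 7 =-82 / 21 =-3.90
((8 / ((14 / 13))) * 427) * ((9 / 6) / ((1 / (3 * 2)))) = 28548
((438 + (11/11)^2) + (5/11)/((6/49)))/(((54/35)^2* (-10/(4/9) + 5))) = -1022665/96228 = -10.63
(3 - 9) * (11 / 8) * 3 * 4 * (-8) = 792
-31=-31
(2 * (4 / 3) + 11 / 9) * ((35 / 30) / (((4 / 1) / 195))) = 15925 / 72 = 221.18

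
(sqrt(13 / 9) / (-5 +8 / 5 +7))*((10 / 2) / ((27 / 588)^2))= 480200*sqrt(13) / 2187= 791.67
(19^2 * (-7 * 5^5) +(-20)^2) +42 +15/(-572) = -4516759691/572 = -7896433.03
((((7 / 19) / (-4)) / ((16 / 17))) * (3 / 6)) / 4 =-119 / 9728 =-0.01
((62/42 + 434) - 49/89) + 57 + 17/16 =14742317/29904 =492.99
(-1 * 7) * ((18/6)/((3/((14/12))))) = -49/6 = -8.17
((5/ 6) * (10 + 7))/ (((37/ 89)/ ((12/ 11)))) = 15130/ 407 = 37.17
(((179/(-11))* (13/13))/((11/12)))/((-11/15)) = 32220/1331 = 24.21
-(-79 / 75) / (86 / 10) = 79 / 645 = 0.12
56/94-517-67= -27420/47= -583.40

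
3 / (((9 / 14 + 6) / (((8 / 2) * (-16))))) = -896 / 31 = -28.90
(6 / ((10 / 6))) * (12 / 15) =72 / 25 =2.88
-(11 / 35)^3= -1331 / 42875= -0.03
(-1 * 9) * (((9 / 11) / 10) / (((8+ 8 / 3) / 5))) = -243 / 704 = -0.35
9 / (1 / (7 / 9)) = 7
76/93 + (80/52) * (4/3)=1156/403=2.87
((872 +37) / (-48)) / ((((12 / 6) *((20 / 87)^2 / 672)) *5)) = -48161547 / 2000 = -24080.77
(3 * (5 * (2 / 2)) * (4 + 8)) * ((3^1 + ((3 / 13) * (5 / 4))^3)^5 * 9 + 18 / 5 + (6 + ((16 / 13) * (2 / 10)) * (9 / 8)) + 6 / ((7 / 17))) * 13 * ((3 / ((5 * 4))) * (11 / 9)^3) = 1474183.68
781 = 781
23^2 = 529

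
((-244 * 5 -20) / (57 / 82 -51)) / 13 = 20336 / 10725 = 1.90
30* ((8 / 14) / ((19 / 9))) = 1080 / 133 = 8.12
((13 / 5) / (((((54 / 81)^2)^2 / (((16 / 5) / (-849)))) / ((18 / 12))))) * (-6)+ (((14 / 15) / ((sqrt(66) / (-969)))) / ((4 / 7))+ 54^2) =20633859 / 7075 -15827 * sqrt(66) / 660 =2721.63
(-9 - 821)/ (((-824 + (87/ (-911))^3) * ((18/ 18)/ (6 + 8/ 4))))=5020225325840/ 622992476047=8.06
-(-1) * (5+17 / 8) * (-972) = -13851 / 2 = -6925.50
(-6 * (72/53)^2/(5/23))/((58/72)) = -25754112/407305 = -63.23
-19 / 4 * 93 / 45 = -589 / 60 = -9.82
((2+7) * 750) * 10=67500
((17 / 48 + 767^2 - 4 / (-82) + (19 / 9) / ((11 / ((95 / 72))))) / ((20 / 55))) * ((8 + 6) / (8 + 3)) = 2406970656125 / 1168992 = 2059013.80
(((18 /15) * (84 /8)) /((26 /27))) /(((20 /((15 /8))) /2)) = 5103 /2080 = 2.45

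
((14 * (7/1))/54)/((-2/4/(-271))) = 26558/27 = 983.63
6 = 6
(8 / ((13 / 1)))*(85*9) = 6120 / 13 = 470.77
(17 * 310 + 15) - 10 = 5275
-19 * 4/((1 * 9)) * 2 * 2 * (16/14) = -38.60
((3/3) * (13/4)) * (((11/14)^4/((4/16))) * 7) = 190333/5488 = 34.68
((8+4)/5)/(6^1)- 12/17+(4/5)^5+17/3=906599/159375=5.69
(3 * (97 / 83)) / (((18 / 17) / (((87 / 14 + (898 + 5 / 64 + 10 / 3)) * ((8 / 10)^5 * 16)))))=257475968128 / 16340625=15756.80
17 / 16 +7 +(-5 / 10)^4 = 8.12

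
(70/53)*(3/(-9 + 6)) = -70/53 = -1.32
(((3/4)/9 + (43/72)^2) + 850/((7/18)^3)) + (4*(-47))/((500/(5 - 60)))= 643391963479/44452800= 14473.60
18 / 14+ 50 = 359 / 7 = 51.29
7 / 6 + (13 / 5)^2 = 1189 / 150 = 7.93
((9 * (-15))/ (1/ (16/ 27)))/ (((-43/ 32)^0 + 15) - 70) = 40/ 27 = 1.48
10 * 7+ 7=77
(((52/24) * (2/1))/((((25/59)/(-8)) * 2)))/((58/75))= -1534/29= -52.90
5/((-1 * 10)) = -1/2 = -0.50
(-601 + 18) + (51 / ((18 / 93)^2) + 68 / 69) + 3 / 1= 71981 / 92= 782.40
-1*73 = -73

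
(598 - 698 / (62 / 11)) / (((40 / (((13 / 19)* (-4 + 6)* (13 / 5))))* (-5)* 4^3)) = -2484131 / 18848000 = -0.13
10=10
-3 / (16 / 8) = -3 / 2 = -1.50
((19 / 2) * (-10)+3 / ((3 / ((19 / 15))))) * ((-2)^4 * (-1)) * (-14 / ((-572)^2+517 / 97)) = -30549568 / 476060475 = -0.06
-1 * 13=-13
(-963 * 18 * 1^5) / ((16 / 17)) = -147339 / 8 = -18417.38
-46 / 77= -0.60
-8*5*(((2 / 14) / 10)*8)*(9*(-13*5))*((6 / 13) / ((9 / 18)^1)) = 17280 / 7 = 2468.57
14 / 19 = 0.74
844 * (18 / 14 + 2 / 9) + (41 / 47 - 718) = 1645045 / 2961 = 555.57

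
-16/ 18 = -8/ 9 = -0.89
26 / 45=0.58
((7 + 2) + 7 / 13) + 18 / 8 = 613 / 52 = 11.79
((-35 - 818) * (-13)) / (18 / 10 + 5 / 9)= 499005 / 106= 4707.59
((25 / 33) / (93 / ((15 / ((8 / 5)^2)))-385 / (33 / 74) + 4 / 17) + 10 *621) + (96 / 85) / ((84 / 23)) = 6210.31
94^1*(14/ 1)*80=105280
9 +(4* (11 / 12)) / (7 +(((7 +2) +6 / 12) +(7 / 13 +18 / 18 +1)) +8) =19267 / 2109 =9.14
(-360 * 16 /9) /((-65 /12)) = 1536 /13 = 118.15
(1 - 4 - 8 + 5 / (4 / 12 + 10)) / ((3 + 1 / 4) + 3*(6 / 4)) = -1304 / 961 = -1.36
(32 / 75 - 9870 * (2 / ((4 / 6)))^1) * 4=-8882872 / 75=-118438.29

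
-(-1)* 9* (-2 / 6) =-3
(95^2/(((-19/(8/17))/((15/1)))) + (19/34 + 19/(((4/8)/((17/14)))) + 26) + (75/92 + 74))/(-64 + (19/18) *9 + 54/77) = 77204567/1295774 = 59.58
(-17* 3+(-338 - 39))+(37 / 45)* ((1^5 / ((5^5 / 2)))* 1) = -60187426 / 140625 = -428.00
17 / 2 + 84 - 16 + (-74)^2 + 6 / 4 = 5554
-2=-2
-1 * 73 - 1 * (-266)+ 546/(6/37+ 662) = 339193/1750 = 193.82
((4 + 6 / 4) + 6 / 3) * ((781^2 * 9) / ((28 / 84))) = 123517102.50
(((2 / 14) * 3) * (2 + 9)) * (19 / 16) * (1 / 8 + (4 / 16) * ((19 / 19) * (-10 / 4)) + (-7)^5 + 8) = -21066573 / 224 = -94047.20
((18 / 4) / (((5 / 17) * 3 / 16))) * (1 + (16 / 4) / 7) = 4488 / 35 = 128.23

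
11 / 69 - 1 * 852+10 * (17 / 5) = -56431 / 69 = -817.84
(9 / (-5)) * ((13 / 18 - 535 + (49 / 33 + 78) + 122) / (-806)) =-0.74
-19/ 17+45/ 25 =58/ 85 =0.68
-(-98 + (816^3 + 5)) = -543338403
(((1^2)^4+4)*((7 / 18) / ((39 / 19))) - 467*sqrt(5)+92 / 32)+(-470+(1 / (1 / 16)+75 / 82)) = -467*sqrt(5) - 51722759 / 115128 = -1493.51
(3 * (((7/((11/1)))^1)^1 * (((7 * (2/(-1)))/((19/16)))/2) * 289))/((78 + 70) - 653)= 679728/105545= 6.44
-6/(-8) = 3/4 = 0.75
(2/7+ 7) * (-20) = -1020/7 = -145.71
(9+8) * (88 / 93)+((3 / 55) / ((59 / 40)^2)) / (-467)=26751228632 / 1663016421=16.09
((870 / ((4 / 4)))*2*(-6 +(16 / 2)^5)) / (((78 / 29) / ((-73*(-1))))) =20113574660 / 13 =1547198050.77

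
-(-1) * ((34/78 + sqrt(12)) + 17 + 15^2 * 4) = 2 * sqrt(3) + 35780/39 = 920.90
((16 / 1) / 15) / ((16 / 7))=7 / 15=0.47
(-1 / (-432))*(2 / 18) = 1 / 3888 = 0.00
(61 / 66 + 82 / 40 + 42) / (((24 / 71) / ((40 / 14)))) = 2107493 / 5544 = 380.14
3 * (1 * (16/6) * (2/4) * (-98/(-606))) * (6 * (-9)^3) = -285768/101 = -2829.39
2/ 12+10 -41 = -30.83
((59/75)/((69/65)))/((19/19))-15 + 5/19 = -275227/19665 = -14.00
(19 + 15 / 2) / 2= 53 / 4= 13.25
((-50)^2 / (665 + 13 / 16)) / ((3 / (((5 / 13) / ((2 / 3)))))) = 100000 / 138489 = 0.72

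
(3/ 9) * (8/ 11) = 8/ 33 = 0.24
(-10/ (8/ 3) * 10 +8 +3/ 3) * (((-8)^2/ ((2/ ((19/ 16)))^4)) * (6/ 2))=-22284891/ 32768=-680.08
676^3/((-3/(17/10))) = -2625784096/15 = -175052273.07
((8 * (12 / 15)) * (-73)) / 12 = -584 / 15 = -38.93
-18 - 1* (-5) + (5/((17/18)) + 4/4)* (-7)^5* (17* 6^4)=-2330660317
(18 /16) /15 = 3 /40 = 0.08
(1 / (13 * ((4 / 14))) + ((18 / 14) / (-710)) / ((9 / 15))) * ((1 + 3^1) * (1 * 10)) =68800 / 6461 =10.65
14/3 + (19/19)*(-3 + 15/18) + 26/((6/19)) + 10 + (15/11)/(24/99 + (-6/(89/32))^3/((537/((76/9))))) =117196206617/1056175368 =110.96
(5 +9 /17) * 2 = 188 /17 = 11.06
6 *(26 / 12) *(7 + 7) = 182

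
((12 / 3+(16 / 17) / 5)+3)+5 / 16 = 10201 / 1360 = 7.50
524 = 524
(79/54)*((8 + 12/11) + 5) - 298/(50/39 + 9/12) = -23732207/188298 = -126.04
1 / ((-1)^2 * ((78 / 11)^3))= 0.00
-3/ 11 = -0.27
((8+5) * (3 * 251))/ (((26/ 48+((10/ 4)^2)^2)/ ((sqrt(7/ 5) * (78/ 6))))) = 6108336 * sqrt(35)/ 9505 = 3801.94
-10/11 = -0.91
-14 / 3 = -4.67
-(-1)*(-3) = -3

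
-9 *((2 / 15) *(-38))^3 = 438976 / 375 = 1170.60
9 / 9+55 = 56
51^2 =2601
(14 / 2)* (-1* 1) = -7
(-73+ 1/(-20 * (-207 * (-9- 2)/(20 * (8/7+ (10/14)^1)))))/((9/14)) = -113.56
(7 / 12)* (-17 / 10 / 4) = -119 / 480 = -0.25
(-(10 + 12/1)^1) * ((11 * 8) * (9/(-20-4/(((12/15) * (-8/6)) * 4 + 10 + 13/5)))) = 27225/32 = 850.78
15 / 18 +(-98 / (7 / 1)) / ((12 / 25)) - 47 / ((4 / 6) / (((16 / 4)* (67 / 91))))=-64417 / 273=-235.96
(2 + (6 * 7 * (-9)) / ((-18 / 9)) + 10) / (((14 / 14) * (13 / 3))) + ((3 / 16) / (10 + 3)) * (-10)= 4809 / 104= 46.24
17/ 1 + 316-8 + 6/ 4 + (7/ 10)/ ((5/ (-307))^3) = -101066488/ 625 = -161706.38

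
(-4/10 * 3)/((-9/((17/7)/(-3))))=-34/315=-0.11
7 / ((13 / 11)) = 77 / 13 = 5.92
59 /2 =29.50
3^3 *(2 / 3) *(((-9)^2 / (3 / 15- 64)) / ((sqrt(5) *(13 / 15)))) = -21870 *sqrt(5) / 4147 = -11.79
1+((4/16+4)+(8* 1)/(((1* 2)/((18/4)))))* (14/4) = 631/8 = 78.88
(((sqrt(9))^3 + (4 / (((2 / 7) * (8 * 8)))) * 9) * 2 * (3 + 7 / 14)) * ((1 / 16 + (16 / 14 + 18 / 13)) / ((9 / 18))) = 3495717 / 3328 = 1050.40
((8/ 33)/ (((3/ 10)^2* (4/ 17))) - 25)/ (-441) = 575/ 18711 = 0.03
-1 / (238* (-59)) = 1 / 14042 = 0.00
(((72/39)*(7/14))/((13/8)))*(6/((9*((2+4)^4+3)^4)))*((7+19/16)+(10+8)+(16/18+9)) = 20780/4330776967032321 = 0.00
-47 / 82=-0.57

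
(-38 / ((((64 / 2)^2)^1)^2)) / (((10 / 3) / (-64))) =57 / 81920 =0.00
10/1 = 10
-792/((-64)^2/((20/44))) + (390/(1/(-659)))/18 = -21931655/1536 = -14278.42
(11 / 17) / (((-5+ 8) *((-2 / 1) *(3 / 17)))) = -11 / 18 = -0.61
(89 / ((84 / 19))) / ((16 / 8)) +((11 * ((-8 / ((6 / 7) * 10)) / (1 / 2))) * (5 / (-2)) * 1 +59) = 20227 / 168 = 120.40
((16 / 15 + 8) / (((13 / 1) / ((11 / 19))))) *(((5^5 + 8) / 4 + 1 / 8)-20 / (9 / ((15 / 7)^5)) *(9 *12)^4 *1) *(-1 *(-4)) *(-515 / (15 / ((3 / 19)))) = 119601210373.09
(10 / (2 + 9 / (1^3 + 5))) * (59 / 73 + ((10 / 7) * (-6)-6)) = -140660 / 3577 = -39.32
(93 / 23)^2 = 8649 / 529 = 16.35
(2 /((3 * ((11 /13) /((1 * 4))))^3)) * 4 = 31.30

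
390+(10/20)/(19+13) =24961/64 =390.02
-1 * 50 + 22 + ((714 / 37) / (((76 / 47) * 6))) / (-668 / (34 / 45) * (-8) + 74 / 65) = -87923135889 / 3140143528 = -28.00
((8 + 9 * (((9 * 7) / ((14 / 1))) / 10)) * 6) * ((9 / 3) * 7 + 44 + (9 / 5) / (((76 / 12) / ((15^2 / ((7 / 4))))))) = 1952823 / 266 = 7341.44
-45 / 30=-3 / 2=-1.50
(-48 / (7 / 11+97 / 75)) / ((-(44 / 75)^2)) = 1265625 / 17512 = 72.27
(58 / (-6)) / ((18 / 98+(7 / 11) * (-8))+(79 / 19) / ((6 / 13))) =-593978 / 252023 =-2.36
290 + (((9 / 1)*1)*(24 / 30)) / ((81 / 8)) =13082 / 45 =290.71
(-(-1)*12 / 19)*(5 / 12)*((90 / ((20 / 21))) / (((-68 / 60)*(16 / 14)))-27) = -7155 / 272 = -26.31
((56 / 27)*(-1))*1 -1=-83 / 27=-3.07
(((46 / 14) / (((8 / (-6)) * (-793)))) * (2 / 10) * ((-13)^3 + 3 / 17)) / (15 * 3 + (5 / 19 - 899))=8160101 / 5102423690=0.00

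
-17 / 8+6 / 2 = 7 / 8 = 0.88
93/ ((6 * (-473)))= -31/ 946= -0.03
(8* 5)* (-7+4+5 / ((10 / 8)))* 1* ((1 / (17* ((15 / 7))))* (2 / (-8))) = -14 / 51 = -0.27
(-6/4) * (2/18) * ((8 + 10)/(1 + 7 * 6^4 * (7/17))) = -51/63521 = -0.00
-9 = -9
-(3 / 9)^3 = -1 / 27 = -0.04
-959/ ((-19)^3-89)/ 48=959/ 333504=0.00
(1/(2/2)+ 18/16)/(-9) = -17/72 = -0.24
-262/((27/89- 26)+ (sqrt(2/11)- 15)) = 1037651*sqrt(22)/72145941+ 464517878/72145941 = 6.51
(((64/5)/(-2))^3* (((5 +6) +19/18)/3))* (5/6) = -1777664/2025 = -877.86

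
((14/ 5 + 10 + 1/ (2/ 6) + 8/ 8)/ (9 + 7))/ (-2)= -21/ 40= -0.52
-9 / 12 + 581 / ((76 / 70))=40613 / 76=534.38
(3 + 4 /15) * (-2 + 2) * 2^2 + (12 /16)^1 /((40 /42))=63 /80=0.79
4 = 4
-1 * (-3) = 3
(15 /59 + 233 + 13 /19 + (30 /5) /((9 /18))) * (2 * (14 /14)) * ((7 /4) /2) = 1929879 /4484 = 430.39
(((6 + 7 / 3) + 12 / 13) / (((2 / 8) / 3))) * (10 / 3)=14440 / 39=370.26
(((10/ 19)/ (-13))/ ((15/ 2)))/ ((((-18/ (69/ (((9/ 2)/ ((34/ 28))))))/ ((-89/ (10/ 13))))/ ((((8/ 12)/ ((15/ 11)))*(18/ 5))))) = -1531156/ 1346625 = -1.14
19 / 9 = 2.11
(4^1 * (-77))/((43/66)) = -20328/43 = -472.74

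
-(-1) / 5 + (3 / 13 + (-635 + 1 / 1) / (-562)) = 28473 / 18265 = 1.56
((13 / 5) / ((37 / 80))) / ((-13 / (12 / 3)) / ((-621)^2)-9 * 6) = -0.10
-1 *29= -29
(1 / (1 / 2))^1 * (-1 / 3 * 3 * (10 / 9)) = -2.22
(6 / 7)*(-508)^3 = -786579072 / 7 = -112368438.86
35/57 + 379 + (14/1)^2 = 32810/57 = 575.61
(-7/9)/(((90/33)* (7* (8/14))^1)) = -77/1080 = -0.07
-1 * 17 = -17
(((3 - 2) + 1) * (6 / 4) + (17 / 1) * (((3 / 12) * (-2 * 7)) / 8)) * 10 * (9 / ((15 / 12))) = -639 / 2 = -319.50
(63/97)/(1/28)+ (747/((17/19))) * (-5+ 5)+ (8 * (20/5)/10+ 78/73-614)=-20943684/35405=-591.55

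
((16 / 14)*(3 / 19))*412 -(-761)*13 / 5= 1365209 / 665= 2052.95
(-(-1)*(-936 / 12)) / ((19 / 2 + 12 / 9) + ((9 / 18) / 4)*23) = -1872 / 329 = -5.69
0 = 0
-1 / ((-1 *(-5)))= -1 / 5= -0.20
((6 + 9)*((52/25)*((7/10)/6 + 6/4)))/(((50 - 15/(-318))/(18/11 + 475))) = 700810838/1458875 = 480.38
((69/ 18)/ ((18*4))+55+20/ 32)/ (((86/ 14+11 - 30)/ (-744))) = 5219501/ 1620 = 3221.91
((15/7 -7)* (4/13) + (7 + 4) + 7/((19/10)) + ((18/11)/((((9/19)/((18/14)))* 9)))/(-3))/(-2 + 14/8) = -52.10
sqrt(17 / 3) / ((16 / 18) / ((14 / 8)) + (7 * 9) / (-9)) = -21 * sqrt(51) / 409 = -0.37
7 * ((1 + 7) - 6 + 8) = 70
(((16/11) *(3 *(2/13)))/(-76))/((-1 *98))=12/133133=0.00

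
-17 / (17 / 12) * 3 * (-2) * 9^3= 52488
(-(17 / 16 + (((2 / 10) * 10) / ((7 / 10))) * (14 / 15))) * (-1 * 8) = 179 / 6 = 29.83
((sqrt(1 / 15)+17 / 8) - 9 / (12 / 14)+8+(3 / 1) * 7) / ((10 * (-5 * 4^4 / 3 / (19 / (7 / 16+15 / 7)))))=-13167 / 369920 - 133 * sqrt(15) / 1156000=-0.04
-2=-2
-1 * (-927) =927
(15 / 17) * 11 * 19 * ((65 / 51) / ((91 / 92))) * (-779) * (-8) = 2995722400 / 2023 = 1480831.64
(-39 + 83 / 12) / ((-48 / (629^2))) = 152321785 / 576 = 264447.54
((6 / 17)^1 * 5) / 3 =10 / 17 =0.59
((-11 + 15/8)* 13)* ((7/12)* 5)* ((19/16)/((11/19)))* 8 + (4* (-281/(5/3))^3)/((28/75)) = -3796172221477/73920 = -51355143.69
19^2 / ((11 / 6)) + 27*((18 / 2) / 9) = 2463 / 11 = 223.91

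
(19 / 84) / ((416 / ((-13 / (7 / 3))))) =-0.00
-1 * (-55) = 55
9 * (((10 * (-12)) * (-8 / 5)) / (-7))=-1728 / 7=-246.86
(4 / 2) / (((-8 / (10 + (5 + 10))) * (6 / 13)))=-325 / 24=-13.54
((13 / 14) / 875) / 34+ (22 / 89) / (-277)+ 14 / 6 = 71849293967 / 30803923500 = 2.33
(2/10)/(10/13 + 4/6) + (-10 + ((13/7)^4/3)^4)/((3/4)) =102204662307918214771/323024085136521720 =316.40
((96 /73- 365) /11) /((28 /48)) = -318588 /5621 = -56.68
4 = 4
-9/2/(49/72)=-324/49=-6.61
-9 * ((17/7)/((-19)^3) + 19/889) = -1153458/6097651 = -0.19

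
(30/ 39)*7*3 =16.15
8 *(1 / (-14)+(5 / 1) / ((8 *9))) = -1 / 63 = -0.02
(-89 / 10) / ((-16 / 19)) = 10.57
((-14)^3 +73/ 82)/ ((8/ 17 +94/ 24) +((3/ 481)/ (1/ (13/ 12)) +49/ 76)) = -16129189110/ 29627297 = -544.40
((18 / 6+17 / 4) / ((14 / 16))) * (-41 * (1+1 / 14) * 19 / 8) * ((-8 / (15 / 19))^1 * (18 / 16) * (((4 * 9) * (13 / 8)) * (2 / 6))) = 150659379 / 784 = 192167.58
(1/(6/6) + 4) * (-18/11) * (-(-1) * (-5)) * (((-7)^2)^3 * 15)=794130750/11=72193704.55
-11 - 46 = -57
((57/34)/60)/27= 19/18360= 0.00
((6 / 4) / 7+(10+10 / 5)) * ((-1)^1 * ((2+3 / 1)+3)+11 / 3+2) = -57 / 2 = -28.50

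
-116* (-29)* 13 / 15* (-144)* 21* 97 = -4275940032 / 5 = -855188006.40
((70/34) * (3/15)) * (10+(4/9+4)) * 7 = 6370/153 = 41.63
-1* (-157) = 157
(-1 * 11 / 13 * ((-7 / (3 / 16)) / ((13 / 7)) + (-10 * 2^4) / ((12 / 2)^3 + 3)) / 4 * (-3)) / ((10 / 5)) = -81554 / 12337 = -6.61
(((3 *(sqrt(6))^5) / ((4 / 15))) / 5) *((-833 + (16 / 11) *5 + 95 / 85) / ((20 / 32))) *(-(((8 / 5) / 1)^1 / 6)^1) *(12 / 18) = 88820352 *sqrt(6) / 4675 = 46537.87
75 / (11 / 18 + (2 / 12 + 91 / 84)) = 2700 / 67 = 40.30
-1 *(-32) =32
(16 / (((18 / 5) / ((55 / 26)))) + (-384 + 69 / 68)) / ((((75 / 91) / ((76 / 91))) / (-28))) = 1581226892 / 149175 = 10599.81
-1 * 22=-22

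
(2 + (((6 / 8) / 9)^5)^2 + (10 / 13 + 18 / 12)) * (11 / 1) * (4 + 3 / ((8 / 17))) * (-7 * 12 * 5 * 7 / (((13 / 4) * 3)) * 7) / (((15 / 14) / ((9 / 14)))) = -1076143882401881755 / 1744005758976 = -617052.94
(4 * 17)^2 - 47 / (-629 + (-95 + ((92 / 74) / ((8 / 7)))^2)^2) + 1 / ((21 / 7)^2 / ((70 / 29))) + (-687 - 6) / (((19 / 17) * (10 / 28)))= 280791126037947947212 / 97222970094307515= 2888.12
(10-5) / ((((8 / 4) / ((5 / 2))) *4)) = 25 / 16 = 1.56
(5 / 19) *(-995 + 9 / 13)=-64630 / 247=-261.66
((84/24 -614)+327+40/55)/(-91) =6221/2002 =3.11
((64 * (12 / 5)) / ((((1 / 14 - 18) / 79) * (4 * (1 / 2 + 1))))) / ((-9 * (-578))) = -70784 / 3264255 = -0.02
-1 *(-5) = 5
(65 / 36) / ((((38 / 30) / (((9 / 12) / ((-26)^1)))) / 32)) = -25 / 19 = -1.32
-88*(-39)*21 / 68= 18018 / 17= 1059.88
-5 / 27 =-0.19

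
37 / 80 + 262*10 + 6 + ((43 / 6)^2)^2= 17056741 / 3240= 5264.43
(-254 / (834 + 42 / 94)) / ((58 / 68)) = -23876 / 66903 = -0.36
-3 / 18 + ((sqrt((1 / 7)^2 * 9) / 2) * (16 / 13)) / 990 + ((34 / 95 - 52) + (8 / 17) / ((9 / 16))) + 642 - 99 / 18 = 8519161523 / 14549535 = 585.53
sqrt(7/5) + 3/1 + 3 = sqrt(35)/5 + 6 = 7.18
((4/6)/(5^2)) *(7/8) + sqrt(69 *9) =7/300 + 3 *sqrt(69) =24.94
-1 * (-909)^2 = -826281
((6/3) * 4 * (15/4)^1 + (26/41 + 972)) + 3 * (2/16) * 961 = 447067/328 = 1363.01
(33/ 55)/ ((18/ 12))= 2/ 5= 0.40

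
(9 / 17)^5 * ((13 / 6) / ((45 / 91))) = 2587221 / 14198570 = 0.18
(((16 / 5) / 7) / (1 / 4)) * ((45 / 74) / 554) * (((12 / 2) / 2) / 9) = 48 / 71743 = 0.00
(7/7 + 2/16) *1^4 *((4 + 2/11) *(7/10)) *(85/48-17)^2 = 86032121/112640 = 763.78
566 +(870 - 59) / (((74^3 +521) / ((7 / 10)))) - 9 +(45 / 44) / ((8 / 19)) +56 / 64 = 560.31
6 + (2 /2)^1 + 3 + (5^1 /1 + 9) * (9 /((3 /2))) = 94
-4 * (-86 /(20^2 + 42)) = 172 /221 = 0.78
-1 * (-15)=15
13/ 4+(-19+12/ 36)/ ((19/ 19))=-185/ 12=-15.42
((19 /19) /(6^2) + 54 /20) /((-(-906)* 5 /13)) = 6383 /815400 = 0.01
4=4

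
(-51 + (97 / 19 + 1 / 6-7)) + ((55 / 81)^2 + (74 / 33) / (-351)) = -1863676073 / 35652474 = -52.27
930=930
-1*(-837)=837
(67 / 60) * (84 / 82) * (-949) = -445081 / 410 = -1085.56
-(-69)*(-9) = -621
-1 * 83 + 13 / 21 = -1730 / 21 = -82.38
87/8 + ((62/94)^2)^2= 11.06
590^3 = 205379000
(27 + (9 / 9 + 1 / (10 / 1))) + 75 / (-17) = 4027 / 170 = 23.69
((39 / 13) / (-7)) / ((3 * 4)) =-1 / 28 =-0.04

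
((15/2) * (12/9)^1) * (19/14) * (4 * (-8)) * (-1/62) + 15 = 22.00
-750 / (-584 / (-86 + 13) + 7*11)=-150 / 17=-8.82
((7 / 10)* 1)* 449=3143 / 10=314.30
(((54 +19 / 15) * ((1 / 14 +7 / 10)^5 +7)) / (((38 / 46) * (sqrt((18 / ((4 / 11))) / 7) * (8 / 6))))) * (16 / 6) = 14567265488288 * sqrt(154) / 493968234375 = 365.96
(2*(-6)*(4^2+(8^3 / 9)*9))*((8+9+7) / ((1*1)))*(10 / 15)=-101376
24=24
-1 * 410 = -410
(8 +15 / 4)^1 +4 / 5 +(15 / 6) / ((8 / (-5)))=879 / 80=10.99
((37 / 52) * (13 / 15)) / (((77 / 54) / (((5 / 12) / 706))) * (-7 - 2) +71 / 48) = -148 / 5218397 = -0.00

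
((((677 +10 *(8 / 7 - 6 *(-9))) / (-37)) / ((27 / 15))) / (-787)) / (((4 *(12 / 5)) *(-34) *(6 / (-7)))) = 214975 / 2566199232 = 0.00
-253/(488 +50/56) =-7084/13689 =-0.52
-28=-28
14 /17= 0.82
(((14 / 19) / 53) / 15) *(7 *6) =196 / 5035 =0.04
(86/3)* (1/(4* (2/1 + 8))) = 0.72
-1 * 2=-2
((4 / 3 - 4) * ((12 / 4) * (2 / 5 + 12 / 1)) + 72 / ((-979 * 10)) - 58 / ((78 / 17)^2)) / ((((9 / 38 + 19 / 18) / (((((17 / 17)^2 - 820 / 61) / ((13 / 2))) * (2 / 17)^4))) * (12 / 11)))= 5838701548196 / 220159716733333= 0.03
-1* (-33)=33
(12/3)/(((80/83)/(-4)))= -83/5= -16.60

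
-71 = -71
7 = 7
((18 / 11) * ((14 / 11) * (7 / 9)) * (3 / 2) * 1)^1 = 2.43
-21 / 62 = -0.34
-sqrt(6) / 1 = -sqrt(6) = -2.45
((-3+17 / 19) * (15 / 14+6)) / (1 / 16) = -31680 / 133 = -238.20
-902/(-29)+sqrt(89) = sqrt(89)+902/29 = 40.54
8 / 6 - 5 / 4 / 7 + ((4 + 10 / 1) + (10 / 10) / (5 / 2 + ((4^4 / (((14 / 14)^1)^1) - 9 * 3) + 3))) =85315 / 5628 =15.16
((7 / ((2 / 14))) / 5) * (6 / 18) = 3.27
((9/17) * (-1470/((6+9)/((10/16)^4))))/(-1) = 275625/34816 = 7.92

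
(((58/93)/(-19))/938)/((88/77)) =-29/947112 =-0.00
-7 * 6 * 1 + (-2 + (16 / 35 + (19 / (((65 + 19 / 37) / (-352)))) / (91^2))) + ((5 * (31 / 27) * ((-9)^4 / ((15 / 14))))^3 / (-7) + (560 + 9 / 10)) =-6206206261234.66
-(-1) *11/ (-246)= -0.04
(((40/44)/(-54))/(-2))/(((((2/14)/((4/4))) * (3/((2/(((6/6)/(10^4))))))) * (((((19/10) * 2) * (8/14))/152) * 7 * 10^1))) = 350000/891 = 392.82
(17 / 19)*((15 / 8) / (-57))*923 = -78455 / 2888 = -27.17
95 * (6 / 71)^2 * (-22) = -14.93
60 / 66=10 / 11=0.91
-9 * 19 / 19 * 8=-72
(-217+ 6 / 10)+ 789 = 2863 / 5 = 572.60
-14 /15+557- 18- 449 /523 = 4214398 /7845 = 537.21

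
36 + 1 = 37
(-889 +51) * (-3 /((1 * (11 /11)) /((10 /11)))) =25140 /11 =2285.45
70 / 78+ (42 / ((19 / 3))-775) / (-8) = 574681 / 5928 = 96.94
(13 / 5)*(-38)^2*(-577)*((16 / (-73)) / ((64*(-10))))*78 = -105606579 / 1825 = -57866.62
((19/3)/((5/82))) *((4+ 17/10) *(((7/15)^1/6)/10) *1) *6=103607/3750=27.63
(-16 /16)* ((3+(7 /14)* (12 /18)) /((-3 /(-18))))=-20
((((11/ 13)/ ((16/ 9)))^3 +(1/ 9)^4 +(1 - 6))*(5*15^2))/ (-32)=36104272188625/ 209926619136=171.99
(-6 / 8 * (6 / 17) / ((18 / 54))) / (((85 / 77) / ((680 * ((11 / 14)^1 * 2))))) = -13068 / 17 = -768.71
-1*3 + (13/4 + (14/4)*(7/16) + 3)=4.78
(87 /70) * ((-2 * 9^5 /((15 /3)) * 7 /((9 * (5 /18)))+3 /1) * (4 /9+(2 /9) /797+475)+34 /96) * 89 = -15522742867932347 /4463200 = -3477940237.48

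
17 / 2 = 8.50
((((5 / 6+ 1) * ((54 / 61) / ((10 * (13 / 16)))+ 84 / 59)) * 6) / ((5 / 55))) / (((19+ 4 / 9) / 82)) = 32017619304 / 40938625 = 782.09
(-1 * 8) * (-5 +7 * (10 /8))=-30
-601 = -601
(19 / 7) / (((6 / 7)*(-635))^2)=133 / 14516100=0.00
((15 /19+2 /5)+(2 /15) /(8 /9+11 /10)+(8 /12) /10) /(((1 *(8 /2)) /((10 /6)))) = 33751 /61218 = 0.55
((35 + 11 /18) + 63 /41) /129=27415 /95202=0.29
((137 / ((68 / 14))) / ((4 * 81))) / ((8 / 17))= 959 / 5184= 0.18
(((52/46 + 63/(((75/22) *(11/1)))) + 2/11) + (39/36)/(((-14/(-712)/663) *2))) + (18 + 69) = 1625252339/88550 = 18354.06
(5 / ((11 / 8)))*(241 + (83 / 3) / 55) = 318784 / 363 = 878.19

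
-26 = -26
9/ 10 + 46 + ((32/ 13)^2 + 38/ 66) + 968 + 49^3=6618255733/ 55770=118670.53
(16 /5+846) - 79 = 3851 /5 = 770.20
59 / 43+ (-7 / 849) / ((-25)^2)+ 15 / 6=176697523 / 45633750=3.87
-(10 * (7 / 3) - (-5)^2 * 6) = 380 / 3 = 126.67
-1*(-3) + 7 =10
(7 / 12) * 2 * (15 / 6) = 35 / 12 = 2.92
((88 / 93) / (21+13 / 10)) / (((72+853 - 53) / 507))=18590 / 753517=0.02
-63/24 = -21/8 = -2.62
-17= -17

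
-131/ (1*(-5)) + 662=3441/ 5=688.20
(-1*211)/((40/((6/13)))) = -633/260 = -2.43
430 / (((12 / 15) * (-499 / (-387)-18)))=-416025 / 12934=-32.17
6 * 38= 228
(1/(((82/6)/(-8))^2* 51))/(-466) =-96/6658441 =-0.00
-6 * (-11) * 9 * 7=4158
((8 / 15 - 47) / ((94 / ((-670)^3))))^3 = 9212373950165167379264731000000 / 2803221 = 3286353073897907934930828.00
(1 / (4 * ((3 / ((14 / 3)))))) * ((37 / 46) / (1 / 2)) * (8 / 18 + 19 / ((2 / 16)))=177674 / 1863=95.37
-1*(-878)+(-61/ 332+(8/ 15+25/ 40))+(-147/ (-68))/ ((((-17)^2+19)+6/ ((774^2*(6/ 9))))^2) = 62555412868708629029131/ 71168622348407359080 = 878.97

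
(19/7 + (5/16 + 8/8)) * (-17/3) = -7667/336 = -22.82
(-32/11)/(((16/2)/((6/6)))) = -4/11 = -0.36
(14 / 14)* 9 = 9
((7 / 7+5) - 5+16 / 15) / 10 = 31 / 150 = 0.21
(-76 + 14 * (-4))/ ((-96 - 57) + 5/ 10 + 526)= -88/ 249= -0.35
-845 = -845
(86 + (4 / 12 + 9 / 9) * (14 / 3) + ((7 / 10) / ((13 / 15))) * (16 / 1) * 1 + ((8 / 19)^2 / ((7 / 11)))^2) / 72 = 39307612615 / 26896690548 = 1.46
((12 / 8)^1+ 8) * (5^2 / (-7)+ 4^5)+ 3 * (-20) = 134877 / 14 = 9634.07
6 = 6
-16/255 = -0.06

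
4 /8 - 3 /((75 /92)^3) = -1416751 /281250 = -5.04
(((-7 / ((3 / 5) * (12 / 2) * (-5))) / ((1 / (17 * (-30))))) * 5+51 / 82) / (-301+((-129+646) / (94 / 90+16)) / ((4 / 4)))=186992299 / 51070092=3.66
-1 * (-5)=5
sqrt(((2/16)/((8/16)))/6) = sqrt(6)/12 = 0.20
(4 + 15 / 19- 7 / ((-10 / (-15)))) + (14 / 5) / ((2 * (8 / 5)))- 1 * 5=-1495 / 152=-9.84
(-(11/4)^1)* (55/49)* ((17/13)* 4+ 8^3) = -1017005/637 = -1596.55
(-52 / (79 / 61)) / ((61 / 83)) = -4316 / 79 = -54.63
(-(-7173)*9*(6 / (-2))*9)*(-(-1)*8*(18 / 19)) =-250997616 / 19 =-13210400.84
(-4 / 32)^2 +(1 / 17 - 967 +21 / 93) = -32604849 / 33728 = -966.70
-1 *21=-21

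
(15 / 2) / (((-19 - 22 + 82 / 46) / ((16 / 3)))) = -1.02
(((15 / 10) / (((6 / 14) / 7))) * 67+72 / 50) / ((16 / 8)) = 82147 / 100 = 821.47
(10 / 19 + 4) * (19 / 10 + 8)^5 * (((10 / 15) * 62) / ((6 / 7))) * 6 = 29578960518723 / 237500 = 124542991.66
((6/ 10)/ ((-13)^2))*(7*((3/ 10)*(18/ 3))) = 189/ 4225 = 0.04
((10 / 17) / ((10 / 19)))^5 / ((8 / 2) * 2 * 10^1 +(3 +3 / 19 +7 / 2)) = 0.02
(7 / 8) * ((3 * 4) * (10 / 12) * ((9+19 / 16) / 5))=1141 / 64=17.83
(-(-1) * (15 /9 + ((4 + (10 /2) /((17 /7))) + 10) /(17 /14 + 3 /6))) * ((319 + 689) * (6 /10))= 6673.55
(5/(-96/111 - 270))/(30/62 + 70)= -1147/4379614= -0.00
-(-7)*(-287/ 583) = -2009/ 583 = -3.45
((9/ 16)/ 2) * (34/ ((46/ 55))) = 8415/ 736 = 11.43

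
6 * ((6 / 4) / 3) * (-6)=-18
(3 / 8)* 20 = 15 / 2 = 7.50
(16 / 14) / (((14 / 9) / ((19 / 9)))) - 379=-18495 / 49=-377.45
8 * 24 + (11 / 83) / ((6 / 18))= 15969 / 83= 192.40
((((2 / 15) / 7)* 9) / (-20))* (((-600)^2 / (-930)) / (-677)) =-720 / 146909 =-0.00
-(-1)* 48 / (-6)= -8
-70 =-70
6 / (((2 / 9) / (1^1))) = 27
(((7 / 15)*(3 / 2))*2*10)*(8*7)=784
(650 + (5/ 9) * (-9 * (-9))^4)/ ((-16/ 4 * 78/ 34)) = -406563415/ 156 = -2606175.74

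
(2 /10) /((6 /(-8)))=-4 /15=-0.27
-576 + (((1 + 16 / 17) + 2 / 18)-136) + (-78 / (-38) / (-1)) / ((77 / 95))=-8393729 / 11781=-712.48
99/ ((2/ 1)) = 99/ 2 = 49.50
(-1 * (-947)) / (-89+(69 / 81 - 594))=-25569 / 18418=-1.39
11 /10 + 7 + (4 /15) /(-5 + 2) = 721 /90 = 8.01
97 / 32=3.03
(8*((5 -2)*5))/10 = 12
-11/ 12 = -0.92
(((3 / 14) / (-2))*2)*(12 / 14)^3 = -324 / 2401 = -0.13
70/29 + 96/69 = 2538/667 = 3.81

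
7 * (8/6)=28/3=9.33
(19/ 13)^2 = 361/ 169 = 2.14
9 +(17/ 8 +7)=18.12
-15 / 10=-3 / 2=-1.50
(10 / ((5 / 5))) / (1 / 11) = 110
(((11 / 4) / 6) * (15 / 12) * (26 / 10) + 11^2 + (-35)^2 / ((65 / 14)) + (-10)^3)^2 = 586530817609 / 1557504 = 376583.83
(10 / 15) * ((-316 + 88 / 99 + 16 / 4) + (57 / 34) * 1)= -94687 / 459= -206.29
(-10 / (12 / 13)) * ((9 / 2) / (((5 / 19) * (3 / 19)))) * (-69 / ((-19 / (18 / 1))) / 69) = -2223 / 2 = -1111.50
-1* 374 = -374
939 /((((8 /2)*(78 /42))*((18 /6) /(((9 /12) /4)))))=6573 /832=7.90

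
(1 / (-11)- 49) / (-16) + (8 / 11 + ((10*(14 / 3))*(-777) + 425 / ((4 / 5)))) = -785949 / 22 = -35724.95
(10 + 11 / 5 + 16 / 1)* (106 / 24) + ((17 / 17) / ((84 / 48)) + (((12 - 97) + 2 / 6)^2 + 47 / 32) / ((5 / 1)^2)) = 4152133 / 10080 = 411.92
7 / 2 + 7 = 21 / 2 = 10.50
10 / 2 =5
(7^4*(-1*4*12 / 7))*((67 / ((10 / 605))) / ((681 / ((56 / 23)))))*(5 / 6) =-3114385120 / 15663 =-198837.08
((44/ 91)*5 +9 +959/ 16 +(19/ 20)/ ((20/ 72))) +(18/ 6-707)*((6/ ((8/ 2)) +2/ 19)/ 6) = -235647059/ 2074800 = -113.58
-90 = -90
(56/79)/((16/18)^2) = 0.90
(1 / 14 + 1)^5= 759375 / 537824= 1.41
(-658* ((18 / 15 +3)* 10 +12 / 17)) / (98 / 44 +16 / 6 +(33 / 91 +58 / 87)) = -2869114248 / 604775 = -4744.10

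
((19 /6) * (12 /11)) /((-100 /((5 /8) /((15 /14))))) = -133 /6600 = -0.02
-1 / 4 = -0.25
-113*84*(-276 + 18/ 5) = 2585620.80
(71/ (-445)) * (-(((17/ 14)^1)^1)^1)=1207/ 6230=0.19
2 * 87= 174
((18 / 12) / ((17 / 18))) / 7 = 27 / 119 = 0.23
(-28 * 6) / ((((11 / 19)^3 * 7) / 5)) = -618.39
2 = 2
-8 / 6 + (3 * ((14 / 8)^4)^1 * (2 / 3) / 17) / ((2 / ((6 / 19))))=-143767 / 124032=-1.16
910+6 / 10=4553 / 5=910.60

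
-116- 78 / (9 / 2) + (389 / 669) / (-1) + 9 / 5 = -147308 / 1115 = -132.11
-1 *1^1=-1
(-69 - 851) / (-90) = 92 / 9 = 10.22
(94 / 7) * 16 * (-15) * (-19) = 428640 / 7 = 61234.29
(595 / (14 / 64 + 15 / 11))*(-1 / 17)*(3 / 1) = -36960 / 557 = -66.36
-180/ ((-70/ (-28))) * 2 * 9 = -1296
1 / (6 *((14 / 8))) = 2 / 21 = 0.10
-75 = -75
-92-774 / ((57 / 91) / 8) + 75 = -188147 / 19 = -9902.47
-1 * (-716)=716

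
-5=-5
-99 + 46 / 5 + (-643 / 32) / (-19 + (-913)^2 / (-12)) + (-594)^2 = 352746.20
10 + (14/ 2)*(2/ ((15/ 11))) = 304/ 15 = 20.27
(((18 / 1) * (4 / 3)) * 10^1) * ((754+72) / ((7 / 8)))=226560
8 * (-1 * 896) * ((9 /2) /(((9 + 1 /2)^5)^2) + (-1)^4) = -7168.00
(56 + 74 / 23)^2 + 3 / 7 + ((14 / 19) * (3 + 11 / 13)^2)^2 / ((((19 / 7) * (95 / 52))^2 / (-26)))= 7658230021483435 / 2264741665459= 3381.50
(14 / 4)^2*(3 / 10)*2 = 7.35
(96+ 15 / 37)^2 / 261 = 48749 / 1369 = 35.61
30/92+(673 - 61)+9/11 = 310251/506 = 613.14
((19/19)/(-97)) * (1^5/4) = -1/388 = -0.00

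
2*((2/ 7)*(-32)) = -128/ 7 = -18.29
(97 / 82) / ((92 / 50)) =2425 / 3772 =0.64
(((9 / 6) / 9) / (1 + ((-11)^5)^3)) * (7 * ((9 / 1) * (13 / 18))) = -13 / 7160996861855400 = -0.00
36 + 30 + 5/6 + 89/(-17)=61.60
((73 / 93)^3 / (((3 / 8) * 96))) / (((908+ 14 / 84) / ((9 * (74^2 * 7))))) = 7455899822 / 1460980431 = 5.10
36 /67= 0.54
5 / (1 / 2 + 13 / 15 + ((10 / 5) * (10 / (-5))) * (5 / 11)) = -1650 / 149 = -11.07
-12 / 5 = -2.40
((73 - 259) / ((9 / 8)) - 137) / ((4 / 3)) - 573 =-3199 / 4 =-799.75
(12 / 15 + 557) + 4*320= 9189 / 5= 1837.80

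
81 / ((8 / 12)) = 243 / 2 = 121.50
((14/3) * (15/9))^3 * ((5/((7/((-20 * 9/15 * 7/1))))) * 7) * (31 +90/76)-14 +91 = -29363874491/4617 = -6359946.82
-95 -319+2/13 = -5380/13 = -413.85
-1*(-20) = 20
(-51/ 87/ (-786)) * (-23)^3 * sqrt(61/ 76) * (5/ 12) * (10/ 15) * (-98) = 50675555 * sqrt(1159)/ 7795548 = 221.31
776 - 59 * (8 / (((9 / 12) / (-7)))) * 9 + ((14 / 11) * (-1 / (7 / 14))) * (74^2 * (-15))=2744584 / 11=249507.64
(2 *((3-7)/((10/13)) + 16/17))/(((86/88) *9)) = -31856/32895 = -0.97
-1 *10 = -10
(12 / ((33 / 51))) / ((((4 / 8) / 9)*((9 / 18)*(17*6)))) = 72 / 11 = 6.55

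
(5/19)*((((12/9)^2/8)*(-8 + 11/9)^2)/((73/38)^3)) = 107462480/283593393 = 0.38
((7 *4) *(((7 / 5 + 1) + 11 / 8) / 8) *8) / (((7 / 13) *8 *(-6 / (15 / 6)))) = -1963 / 192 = -10.22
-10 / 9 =-1.11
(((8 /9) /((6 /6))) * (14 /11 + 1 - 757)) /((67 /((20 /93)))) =-2.15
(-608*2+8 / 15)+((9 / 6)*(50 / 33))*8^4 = 1335448 / 165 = 8093.62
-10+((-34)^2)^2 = 1336326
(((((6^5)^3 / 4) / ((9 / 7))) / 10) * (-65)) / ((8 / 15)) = -1114240458240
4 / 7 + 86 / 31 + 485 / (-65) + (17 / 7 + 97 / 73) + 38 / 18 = 464020 / 264771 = 1.75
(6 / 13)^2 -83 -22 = -17709 / 169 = -104.79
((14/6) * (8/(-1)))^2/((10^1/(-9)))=-1568/5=-313.60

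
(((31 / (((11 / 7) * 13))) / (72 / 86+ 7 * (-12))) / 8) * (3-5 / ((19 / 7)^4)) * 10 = -8840142745 / 133283978256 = -0.07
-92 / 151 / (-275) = 92 / 41525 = 0.00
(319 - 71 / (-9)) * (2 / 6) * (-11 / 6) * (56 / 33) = -82376 / 243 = -339.00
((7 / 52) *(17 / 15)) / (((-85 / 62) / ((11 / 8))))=-2387 / 15600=-0.15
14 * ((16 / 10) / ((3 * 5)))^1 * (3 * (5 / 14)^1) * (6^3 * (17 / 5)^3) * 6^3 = 1833767424 / 625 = 2934027.88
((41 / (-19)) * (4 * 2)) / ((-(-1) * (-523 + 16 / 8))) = 0.03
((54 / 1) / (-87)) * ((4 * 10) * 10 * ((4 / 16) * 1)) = -1800 / 29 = -62.07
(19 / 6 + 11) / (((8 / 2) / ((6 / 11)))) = 85 / 44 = 1.93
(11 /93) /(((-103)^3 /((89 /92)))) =-979 /9349372212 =-0.00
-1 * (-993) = 993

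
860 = 860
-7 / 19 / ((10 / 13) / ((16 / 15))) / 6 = -364 / 4275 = -0.09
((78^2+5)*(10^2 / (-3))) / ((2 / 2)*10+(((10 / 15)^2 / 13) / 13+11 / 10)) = -3087123000 / 168871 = -18280.95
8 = 8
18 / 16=9 / 8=1.12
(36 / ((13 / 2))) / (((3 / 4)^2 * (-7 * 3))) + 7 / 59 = -0.35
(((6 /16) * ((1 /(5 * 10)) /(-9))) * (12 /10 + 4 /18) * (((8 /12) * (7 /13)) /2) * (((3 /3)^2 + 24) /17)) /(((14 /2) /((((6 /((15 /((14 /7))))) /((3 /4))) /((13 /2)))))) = -128 /17453475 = -0.00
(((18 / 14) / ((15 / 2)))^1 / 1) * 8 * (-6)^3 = -296.23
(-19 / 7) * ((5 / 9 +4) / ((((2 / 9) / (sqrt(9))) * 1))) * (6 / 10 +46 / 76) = -28167 / 140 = -201.19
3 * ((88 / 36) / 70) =11 / 105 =0.10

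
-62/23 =-2.70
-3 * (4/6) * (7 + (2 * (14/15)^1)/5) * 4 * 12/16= -1106/25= -44.24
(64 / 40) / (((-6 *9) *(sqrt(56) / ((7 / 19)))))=-sqrt(14) / 2565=-0.00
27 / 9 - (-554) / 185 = 1109 / 185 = 5.99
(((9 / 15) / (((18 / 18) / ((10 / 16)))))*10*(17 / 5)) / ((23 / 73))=3723 / 92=40.47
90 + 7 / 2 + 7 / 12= 1129 / 12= 94.08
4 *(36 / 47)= 144 / 47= 3.06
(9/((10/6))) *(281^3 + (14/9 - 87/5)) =2995383396/25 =119815335.84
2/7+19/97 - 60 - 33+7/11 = -686267/7469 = -91.88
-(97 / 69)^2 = -9409 / 4761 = -1.98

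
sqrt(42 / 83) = sqrt(3486) / 83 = 0.71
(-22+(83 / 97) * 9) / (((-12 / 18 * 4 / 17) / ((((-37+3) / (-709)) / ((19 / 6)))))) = 189873 / 137546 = 1.38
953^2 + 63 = 908272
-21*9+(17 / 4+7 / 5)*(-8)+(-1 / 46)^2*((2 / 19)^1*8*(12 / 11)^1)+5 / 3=-385636048 / 1658415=-232.53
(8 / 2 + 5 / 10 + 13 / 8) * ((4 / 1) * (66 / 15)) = 539 / 5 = 107.80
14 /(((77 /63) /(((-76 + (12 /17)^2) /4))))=-687330 /3179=-216.21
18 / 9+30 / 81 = 64 / 27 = 2.37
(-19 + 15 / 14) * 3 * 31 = -1667.36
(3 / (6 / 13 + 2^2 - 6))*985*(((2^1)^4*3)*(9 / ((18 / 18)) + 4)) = -1198548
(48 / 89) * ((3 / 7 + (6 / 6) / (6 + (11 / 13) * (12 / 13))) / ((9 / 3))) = 36968 / 356979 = 0.10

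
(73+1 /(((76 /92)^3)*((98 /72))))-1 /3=74581874 /1008273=73.97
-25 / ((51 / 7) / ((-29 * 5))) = 25375 / 51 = 497.55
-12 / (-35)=12 / 35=0.34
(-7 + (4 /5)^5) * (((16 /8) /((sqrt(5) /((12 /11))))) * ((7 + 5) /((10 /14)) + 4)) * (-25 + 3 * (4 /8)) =3182.30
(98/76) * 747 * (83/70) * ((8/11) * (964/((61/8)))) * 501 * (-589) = -103966439347008/3355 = -30988506511.78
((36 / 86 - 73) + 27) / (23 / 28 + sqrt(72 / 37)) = 9340576 / 317125 - 1843968* sqrt(74) / 317125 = -20.57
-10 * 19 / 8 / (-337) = 95 / 1348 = 0.07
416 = 416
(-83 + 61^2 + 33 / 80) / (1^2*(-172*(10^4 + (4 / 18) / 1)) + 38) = -2619657 / 1238400160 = -0.00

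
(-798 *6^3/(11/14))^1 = -2413152/11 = -219377.45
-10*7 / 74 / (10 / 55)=-5.20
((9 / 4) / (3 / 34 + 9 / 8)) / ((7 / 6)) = 612 / 385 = 1.59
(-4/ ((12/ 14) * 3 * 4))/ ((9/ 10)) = -35/ 81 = -0.43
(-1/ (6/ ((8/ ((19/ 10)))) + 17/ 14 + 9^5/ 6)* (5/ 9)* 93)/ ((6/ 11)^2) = -1312850/ 74421693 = -0.02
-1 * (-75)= 75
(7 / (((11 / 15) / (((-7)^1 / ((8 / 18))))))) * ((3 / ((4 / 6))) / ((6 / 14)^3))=-8594.49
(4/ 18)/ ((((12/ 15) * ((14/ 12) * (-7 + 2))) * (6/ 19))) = -19/ 126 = -0.15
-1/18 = -0.06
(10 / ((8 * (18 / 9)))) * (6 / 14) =15 / 56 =0.27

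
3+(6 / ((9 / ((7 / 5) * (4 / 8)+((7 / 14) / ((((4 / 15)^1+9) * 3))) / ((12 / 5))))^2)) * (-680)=-2085781037 / 93900060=-22.21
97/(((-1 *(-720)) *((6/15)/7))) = 679/288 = 2.36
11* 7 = 77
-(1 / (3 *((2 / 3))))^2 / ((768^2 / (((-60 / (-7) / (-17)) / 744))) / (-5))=-25 / 17406885888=-0.00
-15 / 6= -5 / 2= -2.50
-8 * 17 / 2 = -68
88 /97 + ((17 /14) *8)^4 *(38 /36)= 19704839576 /2096073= 9400.84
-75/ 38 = -1.97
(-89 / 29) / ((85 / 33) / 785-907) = 461109 / 136275350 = 0.00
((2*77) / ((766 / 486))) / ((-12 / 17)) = -106029 / 766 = -138.42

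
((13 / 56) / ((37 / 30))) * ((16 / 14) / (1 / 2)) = 780 / 1813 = 0.43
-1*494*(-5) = 2470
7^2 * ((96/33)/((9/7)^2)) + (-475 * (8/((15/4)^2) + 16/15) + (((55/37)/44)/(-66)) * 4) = -45537959/65934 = -690.66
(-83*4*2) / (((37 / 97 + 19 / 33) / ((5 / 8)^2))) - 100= -9093275 / 24512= -370.97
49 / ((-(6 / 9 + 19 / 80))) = -54.19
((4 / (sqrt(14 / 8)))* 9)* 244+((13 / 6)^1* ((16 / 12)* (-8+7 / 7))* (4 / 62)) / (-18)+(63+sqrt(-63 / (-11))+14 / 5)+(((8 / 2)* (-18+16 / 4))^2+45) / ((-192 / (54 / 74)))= 3* sqrt(77) / 11+1598967577 / 29730240+17568* sqrt(7) / 7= 6696.26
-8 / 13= -0.62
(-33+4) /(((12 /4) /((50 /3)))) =-161.11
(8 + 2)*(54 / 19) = 540 / 19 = 28.42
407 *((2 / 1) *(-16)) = -13024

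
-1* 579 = -579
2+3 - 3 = 2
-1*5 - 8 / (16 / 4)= -7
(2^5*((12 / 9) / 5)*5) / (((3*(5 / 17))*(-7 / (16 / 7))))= -34816 / 2205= -15.79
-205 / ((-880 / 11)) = 41 / 16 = 2.56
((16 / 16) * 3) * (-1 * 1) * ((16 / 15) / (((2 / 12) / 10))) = -192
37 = 37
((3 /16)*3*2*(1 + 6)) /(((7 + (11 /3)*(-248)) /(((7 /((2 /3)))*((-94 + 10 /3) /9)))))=2499 /2707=0.92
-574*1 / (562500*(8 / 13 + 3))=-3731 / 13218750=-0.00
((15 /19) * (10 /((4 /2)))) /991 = 75 /18829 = 0.00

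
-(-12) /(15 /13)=52 /5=10.40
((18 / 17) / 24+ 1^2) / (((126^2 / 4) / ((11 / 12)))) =781 / 3238704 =0.00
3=3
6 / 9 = 2 / 3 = 0.67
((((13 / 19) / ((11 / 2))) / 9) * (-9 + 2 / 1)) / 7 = -26 / 1881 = -0.01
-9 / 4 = -2.25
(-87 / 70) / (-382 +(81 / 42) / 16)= 1392 / 427705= 0.00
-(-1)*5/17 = 5/17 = 0.29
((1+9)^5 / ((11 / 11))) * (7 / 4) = 175000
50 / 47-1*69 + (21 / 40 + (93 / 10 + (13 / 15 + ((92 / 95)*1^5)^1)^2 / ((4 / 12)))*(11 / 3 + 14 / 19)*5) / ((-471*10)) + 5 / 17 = -629405352556837 / 9292466199600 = -67.73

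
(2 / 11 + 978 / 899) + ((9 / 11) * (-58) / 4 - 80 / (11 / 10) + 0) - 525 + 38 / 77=-84151315 / 138446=-607.83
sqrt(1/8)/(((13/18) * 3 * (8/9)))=27 * sqrt(2)/208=0.18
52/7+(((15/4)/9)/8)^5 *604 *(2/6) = 317998655189/42807066624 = 7.43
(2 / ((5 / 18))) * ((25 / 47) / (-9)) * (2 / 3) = -40 / 141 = -0.28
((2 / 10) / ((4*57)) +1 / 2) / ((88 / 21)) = 3997 / 33440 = 0.12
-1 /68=-0.01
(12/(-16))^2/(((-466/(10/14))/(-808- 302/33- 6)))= 101865/143528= 0.71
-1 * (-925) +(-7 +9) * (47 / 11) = 10269 / 11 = 933.55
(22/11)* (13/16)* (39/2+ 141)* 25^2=2608125/16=163007.81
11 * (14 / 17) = 154 / 17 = 9.06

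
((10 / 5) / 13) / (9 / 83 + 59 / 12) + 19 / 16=1268107 / 1041040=1.22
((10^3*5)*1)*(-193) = -965000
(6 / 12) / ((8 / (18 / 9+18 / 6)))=5 / 16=0.31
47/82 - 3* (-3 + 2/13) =9713/1066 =9.11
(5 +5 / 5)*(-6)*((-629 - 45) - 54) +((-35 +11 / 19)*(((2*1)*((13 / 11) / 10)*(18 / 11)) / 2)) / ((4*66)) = 13255469487 / 505780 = 26207.97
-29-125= -154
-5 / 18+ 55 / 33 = 25 / 18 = 1.39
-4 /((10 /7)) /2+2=3 /5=0.60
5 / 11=0.45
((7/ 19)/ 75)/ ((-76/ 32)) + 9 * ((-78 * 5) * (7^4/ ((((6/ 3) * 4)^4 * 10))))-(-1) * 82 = -13723978301/ 110899200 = -123.75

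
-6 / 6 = -1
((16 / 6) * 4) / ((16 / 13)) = 8.67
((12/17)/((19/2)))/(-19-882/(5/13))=-120/3734203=-0.00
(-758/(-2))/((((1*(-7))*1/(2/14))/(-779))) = 295241/49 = 6025.33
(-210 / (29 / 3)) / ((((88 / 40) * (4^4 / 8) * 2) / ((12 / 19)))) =-4725 / 48488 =-0.10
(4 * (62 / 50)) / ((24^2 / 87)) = 899 / 1200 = 0.75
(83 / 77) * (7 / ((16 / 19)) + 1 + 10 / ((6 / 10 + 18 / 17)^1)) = 2872547 / 173712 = 16.54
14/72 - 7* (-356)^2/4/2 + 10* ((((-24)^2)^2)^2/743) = 39624146915849/26748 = 1481387278.15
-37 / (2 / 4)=-74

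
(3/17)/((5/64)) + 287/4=25163/340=74.01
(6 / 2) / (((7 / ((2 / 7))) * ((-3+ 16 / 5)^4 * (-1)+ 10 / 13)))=16250 / 101871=0.16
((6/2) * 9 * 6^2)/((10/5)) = 486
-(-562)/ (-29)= -562/ 29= -19.38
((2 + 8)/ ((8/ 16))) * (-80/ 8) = -200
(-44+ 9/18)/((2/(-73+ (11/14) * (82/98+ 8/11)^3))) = 1213618117197/797189624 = 1522.37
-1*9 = -9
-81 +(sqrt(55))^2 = -26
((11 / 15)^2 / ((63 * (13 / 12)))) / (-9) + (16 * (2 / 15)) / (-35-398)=-1388932 / 239373225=-0.01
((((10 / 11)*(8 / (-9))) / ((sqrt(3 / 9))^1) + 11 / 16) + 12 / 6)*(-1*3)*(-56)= 903 / 2 -4480*sqrt(3) / 33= 216.36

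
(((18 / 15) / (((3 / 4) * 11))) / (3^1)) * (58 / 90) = 232 / 7425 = 0.03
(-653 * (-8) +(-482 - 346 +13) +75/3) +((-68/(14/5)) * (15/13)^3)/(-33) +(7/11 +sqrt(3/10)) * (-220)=726602936/169169 - 22 * sqrt(30)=4174.63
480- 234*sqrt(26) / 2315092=480- 9*sqrt(26) / 89042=480.00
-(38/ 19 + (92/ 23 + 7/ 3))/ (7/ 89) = -2225/ 21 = -105.95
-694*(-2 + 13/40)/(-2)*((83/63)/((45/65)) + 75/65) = -130961617/73710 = -1776.71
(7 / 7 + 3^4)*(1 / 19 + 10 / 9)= 16318 / 171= 95.43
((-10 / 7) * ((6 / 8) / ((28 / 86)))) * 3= -1935 / 196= -9.87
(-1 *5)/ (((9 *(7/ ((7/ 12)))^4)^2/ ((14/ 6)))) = -35/ 104485552128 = -0.00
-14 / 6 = -7 / 3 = -2.33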